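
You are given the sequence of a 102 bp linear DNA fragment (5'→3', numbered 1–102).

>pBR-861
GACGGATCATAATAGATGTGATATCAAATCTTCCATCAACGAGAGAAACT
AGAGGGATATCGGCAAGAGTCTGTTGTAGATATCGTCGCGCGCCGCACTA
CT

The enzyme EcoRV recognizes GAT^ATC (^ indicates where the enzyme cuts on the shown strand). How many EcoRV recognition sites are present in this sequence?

3

GATATC occurs starting at positions 20, 56, 79.
EcoRV cuts at 3 sites.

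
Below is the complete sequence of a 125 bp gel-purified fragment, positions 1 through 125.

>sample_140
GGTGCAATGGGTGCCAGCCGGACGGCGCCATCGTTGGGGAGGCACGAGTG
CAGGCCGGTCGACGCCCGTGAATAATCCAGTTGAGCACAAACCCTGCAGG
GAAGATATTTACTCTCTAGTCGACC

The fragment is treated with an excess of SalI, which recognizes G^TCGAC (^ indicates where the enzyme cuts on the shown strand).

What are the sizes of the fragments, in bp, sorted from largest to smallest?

SalI sites (GTCGAC) start at positions 58, 119.
SalI cuts after the first base of each site, so after positions 58, 119.
Linear molecule, 2 cuts → 3 fragments:
  1–58 → 58 bp
  59–119 → 61 bp
  120–125 → 6 bp
Sorted largest to smallest: 61, 58, 6 bp.

61, 58, 6 bp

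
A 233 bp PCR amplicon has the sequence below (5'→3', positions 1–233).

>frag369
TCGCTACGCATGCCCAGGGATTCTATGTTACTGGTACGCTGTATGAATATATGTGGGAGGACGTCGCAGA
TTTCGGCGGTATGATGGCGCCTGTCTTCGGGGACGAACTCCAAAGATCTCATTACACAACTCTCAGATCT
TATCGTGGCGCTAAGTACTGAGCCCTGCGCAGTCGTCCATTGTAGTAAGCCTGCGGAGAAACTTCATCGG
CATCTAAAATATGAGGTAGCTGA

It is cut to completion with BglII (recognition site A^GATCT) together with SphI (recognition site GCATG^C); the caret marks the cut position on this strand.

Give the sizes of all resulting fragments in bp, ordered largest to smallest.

BglII sites (AGATCT) start at positions 114, 135.
BglII cuts after the first base of each site, so after positions 114, 135.
The SphI site (GCATGC) starts at position 8.
SphI cuts after base 5 of each site (before the last base), so after position 12.
Combined cut positions: 12, 114, 135.
Linear molecule, 3 cuts → 4 fragments:
  1–12 → 12 bp
  13–114 → 102 bp
  115–135 → 21 bp
  136–233 → 98 bp
Sorted largest to smallest: 102, 98, 21, 12 bp.

102, 98, 21, 12 bp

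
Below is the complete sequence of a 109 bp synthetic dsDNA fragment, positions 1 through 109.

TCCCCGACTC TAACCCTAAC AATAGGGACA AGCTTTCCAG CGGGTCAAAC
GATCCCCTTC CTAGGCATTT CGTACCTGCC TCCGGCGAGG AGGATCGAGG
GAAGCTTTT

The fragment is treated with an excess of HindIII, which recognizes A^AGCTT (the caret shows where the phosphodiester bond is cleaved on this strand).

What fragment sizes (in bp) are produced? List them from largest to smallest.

HindIII sites (AAGCTT) start at positions 30, 102.
HindIII cuts after the first base of each site, so after positions 30, 102.
Linear molecule, 2 cuts → 3 fragments:
  1–30 → 30 bp
  31–102 → 72 bp
  103–109 → 7 bp
Sorted largest to smallest: 72, 30, 7 bp.

72, 30, 7 bp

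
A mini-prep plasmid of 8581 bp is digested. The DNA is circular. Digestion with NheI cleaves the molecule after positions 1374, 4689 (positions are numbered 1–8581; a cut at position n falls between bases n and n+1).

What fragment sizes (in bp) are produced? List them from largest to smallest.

5266, 3315 bp

Circular molecule, 2 cuts → 2 fragments:
  4689 − 1374 = 3315 bp
  wrap: 8581 − 4689 + 1374 = 5266 bp
Sorted largest to smallest: 5266, 3315 bp.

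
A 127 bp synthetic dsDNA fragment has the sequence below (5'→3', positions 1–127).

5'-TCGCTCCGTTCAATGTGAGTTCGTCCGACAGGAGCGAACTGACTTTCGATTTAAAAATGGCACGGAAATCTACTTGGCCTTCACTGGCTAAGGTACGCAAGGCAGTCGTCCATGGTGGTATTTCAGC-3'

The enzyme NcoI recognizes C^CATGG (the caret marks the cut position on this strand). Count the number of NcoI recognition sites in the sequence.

CCATGG occurs starting at position 110.
NcoI cuts at 1 site.

1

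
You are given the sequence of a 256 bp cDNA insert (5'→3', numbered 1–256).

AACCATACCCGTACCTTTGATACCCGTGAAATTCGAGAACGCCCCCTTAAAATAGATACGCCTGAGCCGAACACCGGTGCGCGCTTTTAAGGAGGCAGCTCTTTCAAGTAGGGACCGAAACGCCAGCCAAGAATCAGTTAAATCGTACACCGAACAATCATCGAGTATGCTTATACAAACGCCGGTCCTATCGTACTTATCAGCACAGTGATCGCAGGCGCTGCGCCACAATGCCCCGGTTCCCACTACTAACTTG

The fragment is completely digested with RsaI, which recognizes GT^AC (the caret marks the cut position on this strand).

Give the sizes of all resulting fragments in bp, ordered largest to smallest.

134, 62, 48, 12 bp

RsaI sites (GTAC) start at positions 11, 145, 193.
RsaI cuts after base 2 of each site, so after positions 12, 146, 194.
Linear molecule, 3 cuts → 4 fragments:
  1–12 → 12 bp
  13–146 → 134 bp
  147–194 → 48 bp
  195–256 → 62 bp
Sorted largest to smallest: 134, 62, 48, 12 bp.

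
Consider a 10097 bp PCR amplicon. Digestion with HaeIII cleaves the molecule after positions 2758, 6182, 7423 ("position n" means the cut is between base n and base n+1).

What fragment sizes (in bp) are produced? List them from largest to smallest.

3424, 2758, 2674, 1241 bp

Linear molecule, 3 cuts → 4 fragments:
  2758 − 0 = 2758 bp
  6182 − 2758 = 3424 bp
  7423 − 6182 = 1241 bp
  10097 − 7423 = 2674 bp
Sorted largest to smallest: 3424, 2758, 2674, 1241 bp.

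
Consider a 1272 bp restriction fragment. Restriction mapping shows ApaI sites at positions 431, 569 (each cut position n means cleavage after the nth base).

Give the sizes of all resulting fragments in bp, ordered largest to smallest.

703, 431, 138 bp

Linear molecule, 2 cuts → 3 fragments:
  431 − 0 = 431 bp
  569 − 431 = 138 bp
  1272 − 569 = 703 bp
Sorted largest to smallest: 703, 431, 138 bp.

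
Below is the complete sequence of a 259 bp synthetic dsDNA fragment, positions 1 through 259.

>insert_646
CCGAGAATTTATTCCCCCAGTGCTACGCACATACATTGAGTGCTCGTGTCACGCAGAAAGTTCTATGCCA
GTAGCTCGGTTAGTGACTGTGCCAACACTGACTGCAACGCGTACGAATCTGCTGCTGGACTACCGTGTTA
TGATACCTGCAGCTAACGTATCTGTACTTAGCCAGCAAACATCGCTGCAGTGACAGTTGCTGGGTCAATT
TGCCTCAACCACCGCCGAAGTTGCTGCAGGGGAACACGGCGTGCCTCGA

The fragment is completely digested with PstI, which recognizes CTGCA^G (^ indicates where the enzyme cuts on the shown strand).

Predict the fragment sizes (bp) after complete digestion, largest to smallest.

PstI sites (CTGCAG) start at positions 147, 185, 234.
PstI cuts after base 5 of each site (before the last base), so after positions 151, 189, 238.
Linear molecule, 3 cuts → 4 fragments:
  1–151 → 151 bp
  152–189 → 38 bp
  190–238 → 49 bp
  239–259 → 21 bp
Sorted largest to smallest: 151, 49, 38, 21 bp.

151, 49, 38, 21 bp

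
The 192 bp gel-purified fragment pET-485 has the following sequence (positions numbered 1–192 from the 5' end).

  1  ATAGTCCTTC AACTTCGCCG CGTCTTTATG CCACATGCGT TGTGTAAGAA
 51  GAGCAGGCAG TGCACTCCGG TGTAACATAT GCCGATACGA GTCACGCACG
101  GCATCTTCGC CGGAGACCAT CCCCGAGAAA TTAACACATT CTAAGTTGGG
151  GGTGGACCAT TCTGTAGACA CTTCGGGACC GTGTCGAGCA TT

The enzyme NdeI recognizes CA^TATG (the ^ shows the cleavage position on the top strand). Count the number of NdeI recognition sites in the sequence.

1

CATATG occurs starting at position 76.
NdeI cuts at 1 site.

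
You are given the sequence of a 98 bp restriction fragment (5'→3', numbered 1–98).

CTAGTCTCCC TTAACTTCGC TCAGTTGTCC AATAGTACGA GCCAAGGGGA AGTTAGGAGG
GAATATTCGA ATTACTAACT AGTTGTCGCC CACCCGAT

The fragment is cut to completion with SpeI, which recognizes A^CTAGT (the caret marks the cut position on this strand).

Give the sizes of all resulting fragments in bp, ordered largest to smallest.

78, 20 bp

The SpeI site (ACTAGT) starts at position 78.
SpeI cuts after the first base of each site, so after position 78.
Linear molecule, 1 cut → 2 fragments:
  1–78 → 78 bp
  79–98 → 20 bp
Sorted largest to smallest: 78, 20 bp.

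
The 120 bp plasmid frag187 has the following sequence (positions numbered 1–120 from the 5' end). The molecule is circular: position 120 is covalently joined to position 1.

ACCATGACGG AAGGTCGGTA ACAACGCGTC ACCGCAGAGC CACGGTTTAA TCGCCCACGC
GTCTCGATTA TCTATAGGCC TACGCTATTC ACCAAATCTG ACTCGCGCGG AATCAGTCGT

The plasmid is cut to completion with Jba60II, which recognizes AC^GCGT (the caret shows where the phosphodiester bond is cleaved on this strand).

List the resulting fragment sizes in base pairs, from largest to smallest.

87, 33 bp

Jba60II sites (ACGCGT) start at positions 24, 57.
Jba60II cuts after base 2 of each site, so after positions 25, 58.
Circular molecule, 2 cuts → 2 fragments:
  26–58 → 33 bp
  59–120 then 1–25 → 62 + 25 = 87 bp
Sorted largest to smallest: 87, 33 bp.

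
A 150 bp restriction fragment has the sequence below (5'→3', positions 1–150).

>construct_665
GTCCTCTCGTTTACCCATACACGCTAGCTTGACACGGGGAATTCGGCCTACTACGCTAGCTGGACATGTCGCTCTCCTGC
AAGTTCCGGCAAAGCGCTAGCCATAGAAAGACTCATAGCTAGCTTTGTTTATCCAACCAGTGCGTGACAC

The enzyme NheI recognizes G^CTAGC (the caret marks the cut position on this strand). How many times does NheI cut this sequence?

4

GCTAGC occurs starting at positions 23, 55, 96, 118.
NheI cuts at 4 sites.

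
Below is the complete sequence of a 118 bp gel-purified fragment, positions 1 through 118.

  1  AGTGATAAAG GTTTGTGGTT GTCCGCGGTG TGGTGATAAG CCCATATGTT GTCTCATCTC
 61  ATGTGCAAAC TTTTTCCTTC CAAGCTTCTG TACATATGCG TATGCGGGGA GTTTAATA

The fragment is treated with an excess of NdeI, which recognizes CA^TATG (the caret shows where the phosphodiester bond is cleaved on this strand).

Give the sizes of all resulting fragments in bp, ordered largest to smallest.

NdeI sites (CATATG) start at positions 43, 93.
NdeI cuts after base 2 of each site, so after positions 44, 94.
Linear molecule, 2 cuts → 3 fragments:
  1–44 → 44 bp
  45–94 → 50 bp
  95–118 → 24 bp
Sorted largest to smallest: 50, 44, 24 bp.

50, 44, 24 bp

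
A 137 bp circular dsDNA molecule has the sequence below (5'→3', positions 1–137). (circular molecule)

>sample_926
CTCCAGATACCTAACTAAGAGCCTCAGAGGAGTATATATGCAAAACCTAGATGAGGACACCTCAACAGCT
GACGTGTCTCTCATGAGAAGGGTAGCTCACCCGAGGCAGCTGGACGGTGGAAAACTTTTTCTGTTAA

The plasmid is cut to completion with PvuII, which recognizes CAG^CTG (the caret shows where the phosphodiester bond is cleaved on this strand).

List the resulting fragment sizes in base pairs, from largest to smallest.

96, 41 bp

PvuII sites (CAGCTG) start at positions 66, 107.
PvuII cuts after base 3 of each site, so after positions 68, 109.
Circular molecule, 2 cuts → 2 fragments:
  69–109 → 41 bp
  110–137 then 1–68 → 28 + 68 = 96 bp
Sorted largest to smallest: 96, 41 bp.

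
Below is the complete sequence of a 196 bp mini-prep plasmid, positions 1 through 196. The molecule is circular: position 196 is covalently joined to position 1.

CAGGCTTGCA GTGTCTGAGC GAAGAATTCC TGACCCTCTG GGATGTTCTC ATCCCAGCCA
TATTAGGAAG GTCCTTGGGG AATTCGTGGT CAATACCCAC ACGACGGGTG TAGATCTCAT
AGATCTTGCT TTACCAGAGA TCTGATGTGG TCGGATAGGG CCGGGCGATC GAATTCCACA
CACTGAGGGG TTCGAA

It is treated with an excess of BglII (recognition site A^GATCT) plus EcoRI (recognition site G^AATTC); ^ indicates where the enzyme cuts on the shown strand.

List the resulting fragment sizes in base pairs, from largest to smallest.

56, 49, 33, 32, 17, 9 bp

BglII sites (AGATCT) start at positions 112, 121, 138.
BglII cuts after the first base of each site, so after positions 112, 121, 138.
EcoRI sites (GAATTC) start at positions 24, 80, 171.
EcoRI cuts after the first base of each site, so after positions 24, 80, 171.
Combined cut positions: 24, 80, 112, 121, 138, 171.
Circular molecule, 6 cuts → 6 fragments:
  25–80 → 56 bp
  81–112 → 32 bp
  113–121 → 9 bp
  122–138 → 17 bp
  139–171 → 33 bp
  172–196 then 1–24 → 25 + 24 = 49 bp
Sorted largest to smallest: 56, 49, 33, 32, 17, 9 bp.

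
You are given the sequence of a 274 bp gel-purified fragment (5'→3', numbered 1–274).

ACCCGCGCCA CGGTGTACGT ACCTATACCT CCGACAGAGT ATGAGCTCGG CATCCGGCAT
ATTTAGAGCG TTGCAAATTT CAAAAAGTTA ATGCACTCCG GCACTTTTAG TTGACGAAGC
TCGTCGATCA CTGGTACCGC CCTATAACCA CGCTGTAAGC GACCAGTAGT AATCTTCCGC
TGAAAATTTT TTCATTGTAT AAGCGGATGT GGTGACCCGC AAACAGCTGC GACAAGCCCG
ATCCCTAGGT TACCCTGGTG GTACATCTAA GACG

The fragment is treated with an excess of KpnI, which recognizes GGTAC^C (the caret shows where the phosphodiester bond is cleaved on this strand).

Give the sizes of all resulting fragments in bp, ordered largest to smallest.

137, 137 bp

The KpnI site (GGTACC) starts at position 133.
KpnI cuts after base 5 of each site (before the last base), so after position 137.
Linear molecule, 1 cut → 2 fragments:
  1–137 → 137 bp
  138–274 → 137 bp
Sorted largest to smallest: 137, 137 bp.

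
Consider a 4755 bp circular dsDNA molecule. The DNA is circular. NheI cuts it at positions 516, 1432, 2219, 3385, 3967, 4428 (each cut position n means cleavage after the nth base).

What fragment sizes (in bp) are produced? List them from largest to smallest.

1166, 916, 843, 787, 582, 461 bp

Circular molecule, 6 cuts → 6 fragments:
  1432 − 516 = 916 bp
  2219 − 1432 = 787 bp
  3385 − 2219 = 1166 bp
  3967 − 3385 = 582 bp
  4428 − 3967 = 461 bp
  wrap: 4755 − 4428 + 516 = 843 bp
Sorted largest to smallest: 1166, 916, 843, 787, 582, 461 bp.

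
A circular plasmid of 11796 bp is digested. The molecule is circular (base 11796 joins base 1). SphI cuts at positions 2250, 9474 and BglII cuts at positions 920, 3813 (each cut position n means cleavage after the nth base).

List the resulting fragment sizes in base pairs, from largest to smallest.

5661, 3242, 1563, 1330 bp

Combined cut positions (sorted): 920, 2250, 3813, 9474.
Circular molecule, 4 cuts → 4 fragments:
  2250 − 920 = 1330 bp
  3813 − 2250 = 1563 bp
  9474 − 3813 = 5661 bp
  wrap: 11796 − 9474 + 920 = 3242 bp
Sorted largest to smallest: 5661, 3242, 1563, 1330 bp.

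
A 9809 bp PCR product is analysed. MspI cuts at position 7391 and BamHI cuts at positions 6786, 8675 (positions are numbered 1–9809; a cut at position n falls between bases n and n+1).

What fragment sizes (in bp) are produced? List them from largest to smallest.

Combined cut positions (sorted): 6786, 7391, 8675.
Linear molecule, 3 cuts → 4 fragments:
  6786 − 0 = 6786 bp
  7391 − 6786 = 605 bp
  8675 − 7391 = 1284 bp
  9809 − 8675 = 1134 bp
Sorted largest to smallest: 6786, 1284, 1134, 605 bp.

6786, 1284, 1134, 605 bp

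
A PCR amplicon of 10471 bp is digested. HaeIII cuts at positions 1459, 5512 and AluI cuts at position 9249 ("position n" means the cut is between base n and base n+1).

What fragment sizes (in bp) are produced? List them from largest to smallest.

Combined cut positions (sorted): 1459, 5512, 9249.
Linear molecule, 3 cuts → 4 fragments:
  1459 − 0 = 1459 bp
  5512 − 1459 = 4053 bp
  9249 − 5512 = 3737 bp
  10471 − 9249 = 1222 bp
Sorted largest to smallest: 4053, 3737, 1459, 1222 bp.

4053, 3737, 1459, 1222 bp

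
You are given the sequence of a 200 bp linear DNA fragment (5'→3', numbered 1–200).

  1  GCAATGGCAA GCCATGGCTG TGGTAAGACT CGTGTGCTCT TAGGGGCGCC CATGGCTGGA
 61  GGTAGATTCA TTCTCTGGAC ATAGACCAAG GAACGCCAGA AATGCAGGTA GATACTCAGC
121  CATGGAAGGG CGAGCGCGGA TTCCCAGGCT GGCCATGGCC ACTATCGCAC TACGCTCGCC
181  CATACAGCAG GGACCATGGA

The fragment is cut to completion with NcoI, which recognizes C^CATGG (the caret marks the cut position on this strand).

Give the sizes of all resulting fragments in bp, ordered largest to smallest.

NcoI sites (CCATGG) start at positions 12, 50, 120, 153, 194.
NcoI cuts after the first base of each site, so after positions 12, 50, 120, 153, 194.
Linear molecule, 5 cuts → 6 fragments:
  1–12 → 12 bp
  13–50 → 38 bp
  51–120 → 70 bp
  121–153 → 33 bp
  154–194 → 41 bp
  195–200 → 6 bp
Sorted largest to smallest: 70, 41, 38, 33, 12, 6 bp.

70, 41, 38, 33, 12, 6 bp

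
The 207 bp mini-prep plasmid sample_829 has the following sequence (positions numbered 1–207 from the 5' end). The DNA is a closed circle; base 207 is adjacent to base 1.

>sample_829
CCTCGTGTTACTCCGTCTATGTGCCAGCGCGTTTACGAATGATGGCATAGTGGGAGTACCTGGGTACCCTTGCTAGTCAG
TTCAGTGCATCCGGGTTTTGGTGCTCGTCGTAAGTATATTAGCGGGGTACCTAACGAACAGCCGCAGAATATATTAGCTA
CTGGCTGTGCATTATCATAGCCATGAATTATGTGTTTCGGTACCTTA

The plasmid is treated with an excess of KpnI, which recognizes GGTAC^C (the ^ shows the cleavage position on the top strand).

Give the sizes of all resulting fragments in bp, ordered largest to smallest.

KpnI sites (GGTACC) start at positions 63, 126, 199.
KpnI cuts after base 5 of each site (before the last base), so after positions 67, 130, 203.
Circular molecule, 3 cuts → 3 fragments:
  68–130 → 63 bp
  131–203 → 73 bp
  204–207 then 1–67 → 4 + 67 = 71 bp
Sorted largest to smallest: 73, 71, 63 bp.

73, 71, 63 bp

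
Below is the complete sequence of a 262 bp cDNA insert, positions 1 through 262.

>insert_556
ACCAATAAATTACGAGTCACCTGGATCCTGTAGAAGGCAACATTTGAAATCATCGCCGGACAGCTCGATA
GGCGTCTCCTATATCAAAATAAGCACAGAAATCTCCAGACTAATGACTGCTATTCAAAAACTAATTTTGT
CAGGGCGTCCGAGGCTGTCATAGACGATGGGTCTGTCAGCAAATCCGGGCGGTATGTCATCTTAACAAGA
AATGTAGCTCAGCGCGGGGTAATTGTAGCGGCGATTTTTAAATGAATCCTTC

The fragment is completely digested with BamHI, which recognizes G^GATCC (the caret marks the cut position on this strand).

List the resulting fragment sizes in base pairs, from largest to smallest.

239, 23 bp

The BamHI site (GGATCC) starts at position 23.
BamHI cuts after the first base of each site, so after position 23.
Linear molecule, 1 cut → 2 fragments:
  1–23 → 23 bp
  24–262 → 239 bp
Sorted largest to smallest: 239, 23 bp.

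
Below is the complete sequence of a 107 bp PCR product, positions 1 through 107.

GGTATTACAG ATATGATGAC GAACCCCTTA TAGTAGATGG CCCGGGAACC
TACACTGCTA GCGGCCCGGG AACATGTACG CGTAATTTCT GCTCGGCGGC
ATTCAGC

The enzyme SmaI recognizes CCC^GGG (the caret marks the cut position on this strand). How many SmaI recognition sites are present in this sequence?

2

CCCGGG occurs starting at positions 41, 65.
SmaI cuts at 2 sites.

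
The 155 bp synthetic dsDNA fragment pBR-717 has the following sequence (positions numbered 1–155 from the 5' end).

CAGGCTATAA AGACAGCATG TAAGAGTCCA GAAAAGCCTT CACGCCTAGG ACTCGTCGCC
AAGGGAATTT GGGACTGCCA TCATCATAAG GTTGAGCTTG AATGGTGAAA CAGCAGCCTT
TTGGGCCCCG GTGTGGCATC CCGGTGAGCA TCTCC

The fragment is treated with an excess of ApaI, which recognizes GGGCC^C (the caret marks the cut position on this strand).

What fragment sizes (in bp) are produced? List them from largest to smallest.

127, 28 bp

The ApaI site (GGGCCC) starts at position 123.
ApaI cuts after base 5 of each site (before the last base), so after position 127.
Linear molecule, 1 cut → 2 fragments:
  1–127 → 127 bp
  128–155 → 28 bp
Sorted largest to smallest: 127, 28 bp.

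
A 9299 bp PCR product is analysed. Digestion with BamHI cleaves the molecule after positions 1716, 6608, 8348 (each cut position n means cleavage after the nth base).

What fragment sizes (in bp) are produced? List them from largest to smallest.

4892, 1740, 1716, 951 bp

Linear molecule, 3 cuts → 4 fragments:
  1716 − 0 = 1716 bp
  6608 − 1716 = 4892 bp
  8348 − 6608 = 1740 bp
  9299 − 8348 = 951 bp
Sorted largest to smallest: 4892, 1740, 1716, 951 bp.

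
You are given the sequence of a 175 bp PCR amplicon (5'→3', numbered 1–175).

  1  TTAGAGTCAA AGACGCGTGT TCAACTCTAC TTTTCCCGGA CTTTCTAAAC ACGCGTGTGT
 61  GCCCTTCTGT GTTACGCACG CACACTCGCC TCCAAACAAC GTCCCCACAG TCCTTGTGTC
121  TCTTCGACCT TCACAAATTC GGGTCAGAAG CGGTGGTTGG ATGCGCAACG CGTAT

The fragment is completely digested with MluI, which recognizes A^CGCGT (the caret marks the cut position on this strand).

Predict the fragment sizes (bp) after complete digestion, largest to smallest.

MluI sites (ACGCGT) start at positions 13, 51, 168.
MluI cuts after the first base of each site, so after positions 13, 51, 168.
Linear molecule, 3 cuts → 4 fragments:
  1–13 → 13 bp
  14–51 → 38 bp
  52–168 → 117 bp
  169–175 → 7 bp
Sorted largest to smallest: 117, 38, 13, 7 bp.

117, 38, 13, 7 bp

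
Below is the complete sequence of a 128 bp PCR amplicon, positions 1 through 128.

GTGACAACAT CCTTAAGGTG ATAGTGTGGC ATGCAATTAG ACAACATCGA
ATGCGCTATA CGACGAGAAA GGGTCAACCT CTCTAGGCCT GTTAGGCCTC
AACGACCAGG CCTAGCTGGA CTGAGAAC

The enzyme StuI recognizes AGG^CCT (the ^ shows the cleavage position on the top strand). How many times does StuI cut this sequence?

AGGCCT occurs starting at positions 85, 94, 108.
StuI cuts at 3 sites.

3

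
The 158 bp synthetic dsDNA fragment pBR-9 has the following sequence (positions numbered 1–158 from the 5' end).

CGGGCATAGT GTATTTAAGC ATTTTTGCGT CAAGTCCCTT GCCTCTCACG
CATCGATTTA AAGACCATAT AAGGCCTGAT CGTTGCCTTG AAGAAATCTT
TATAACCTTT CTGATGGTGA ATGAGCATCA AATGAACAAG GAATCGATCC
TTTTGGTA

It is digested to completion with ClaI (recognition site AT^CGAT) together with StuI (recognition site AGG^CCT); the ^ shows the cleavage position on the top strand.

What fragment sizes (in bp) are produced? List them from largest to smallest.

ClaI sites (ATCGAT) start at positions 52, 143.
ClaI cuts after base 2 of each site, so after positions 53, 144.
The StuI site (AGGCCT) starts at position 72.
StuI cuts after base 3 of each site, so after position 74.
Combined cut positions: 53, 74, 144.
Linear molecule, 3 cuts → 4 fragments:
  1–53 → 53 bp
  54–74 → 21 bp
  75–144 → 70 bp
  145–158 → 14 bp
Sorted largest to smallest: 70, 53, 21, 14 bp.

70, 53, 21, 14 bp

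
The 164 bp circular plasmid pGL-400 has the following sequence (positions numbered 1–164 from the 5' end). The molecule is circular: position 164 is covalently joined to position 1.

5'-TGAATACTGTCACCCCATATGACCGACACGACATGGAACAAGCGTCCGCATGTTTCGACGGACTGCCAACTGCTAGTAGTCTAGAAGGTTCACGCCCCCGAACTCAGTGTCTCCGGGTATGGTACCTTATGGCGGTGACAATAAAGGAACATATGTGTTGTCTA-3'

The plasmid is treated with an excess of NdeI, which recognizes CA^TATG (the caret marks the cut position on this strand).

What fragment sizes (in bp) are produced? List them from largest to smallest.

NdeI sites (CATATG) start at positions 16, 150.
NdeI cuts after base 2 of each site, so after positions 17, 151.
Circular molecule, 2 cuts → 2 fragments:
  18–151 → 134 bp
  152–164 then 1–17 → 13 + 17 = 30 bp
Sorted largest to smallest: 134, 30 bp.

134, 30 bp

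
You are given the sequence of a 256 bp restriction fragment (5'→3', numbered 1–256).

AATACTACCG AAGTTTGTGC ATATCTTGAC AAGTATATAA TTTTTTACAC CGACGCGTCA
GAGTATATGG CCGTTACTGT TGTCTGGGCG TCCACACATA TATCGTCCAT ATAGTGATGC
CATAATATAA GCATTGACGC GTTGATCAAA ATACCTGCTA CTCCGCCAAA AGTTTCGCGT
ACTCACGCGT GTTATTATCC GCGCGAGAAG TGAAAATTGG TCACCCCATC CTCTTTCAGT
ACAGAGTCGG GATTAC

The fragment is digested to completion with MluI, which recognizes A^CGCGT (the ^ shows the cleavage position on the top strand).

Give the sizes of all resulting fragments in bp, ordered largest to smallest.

84, 71, 53, 48 bp

MluI sites (ACGCGT) start at positions 53, 137, 185.
MluI cuts after the first base of each site, so after positions 53, 137, 185.
Linear molecule, 3 cuts → 4 fragments:
  1–53 → 53 bp
  54–137 → 84 bp
  138–185 → 48 bp
  186–256 → 71 bp
Sorted largest to smallest: 84, 71, 53, 48 bp.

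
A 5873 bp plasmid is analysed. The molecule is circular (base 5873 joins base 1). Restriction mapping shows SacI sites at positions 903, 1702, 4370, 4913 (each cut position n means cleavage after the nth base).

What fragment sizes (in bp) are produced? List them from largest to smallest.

2668, 1863, 799, 543 bp

Circular molecule, 4 cuts → 4 fragments:
  1702 − 903 = 799 bp
  4370 − 1702 = 2668 bp
  4913 − 4370 = 543 bp
  wrap: 5873 − 4913 + 903 = 1863 bp
Sorted largest to smallest: 2668, 1863, 799, 543 bp.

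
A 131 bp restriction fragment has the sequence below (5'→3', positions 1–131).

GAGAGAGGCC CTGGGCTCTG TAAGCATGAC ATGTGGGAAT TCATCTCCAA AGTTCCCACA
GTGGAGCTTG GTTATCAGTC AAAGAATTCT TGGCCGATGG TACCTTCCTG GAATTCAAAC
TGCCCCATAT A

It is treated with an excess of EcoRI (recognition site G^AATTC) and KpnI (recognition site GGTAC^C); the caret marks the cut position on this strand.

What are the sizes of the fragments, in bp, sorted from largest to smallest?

EcoRI sites (GAATTC) start at positions 37, 84, 111.
EcoRI cuts after the first base of each site, so after positions 37, 84, 111.
The KpnI site (GGTACC) starts at position 99.
KpnI cuts after base 5 of each site (before the last base), so after position 103.
Combined cut positions: 37, 84, 103, 111.
Linear molecule, 4 cuts → 5 fragments:
  1–37 → 37 bp
  38–84 → 47 bp
  85–103 → 19 bp
  104–111 → 8 bp
  112–131 → 20 bp
Sorted largest to smallest: 47, 37, 20, 19, 8 bp.

47, 37, 20, 19, 8 bp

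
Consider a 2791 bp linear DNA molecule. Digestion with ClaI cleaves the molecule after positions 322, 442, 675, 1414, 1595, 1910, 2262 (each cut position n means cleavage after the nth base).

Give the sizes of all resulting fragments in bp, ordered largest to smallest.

739, 529, 352, 322, 315, 233, 181, 120 bp

Linear molecule, 7 cuts → 8 fragments:
  322 − 0 = 322 bp
  442 − 322 = 120 bp
  675 − 442 = 233 bp
  1414 − 675 = 739 bp
  1595 − 1414 = 181 bp
  1910 − 1595 = 315 bp
  2262 − 1910 = 352 bp
  2791 − 2262 = 529 bp
Sorted largest to smallest: 739, 529, 352, 322, 315, 233, 181, 120 bp.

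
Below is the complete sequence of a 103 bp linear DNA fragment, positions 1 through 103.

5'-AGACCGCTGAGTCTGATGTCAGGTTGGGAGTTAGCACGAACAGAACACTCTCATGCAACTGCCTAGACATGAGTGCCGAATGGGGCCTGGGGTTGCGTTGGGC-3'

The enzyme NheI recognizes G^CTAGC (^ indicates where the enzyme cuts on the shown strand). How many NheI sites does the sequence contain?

No occurrence of GCTAGC is present in the sequence.
NheI does not cut: 0 sites.

0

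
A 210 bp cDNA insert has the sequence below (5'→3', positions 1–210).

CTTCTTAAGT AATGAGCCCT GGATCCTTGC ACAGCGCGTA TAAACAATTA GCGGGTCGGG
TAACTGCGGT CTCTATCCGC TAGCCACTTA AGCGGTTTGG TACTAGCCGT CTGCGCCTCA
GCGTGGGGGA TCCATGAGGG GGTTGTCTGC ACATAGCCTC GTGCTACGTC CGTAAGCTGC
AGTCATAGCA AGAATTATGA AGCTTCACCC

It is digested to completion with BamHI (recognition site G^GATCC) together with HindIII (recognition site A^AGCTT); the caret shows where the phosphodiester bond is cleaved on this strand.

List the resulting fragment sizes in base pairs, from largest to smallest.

107, 72, 21, 10 bp

BamHI sites (GGATCC) start at positions 21, 128.
BamHI cuts after the first base of each site, so after positions 21, 128.
The HindIII site (AAGCTT) starts at position 200.
HindIII cuts after the first base of each site, so after position 200.
Combined cut positions: 21, 128, 200.
Linear molecule, 3 cuts → 4 fragments:
  1–21 → 21 bp
  22–128 → 107 bp
  129–200 → 72 bp
  201–210 → 10 bp
Sorted largest to smallest: 107, 72, 21, 10 bp.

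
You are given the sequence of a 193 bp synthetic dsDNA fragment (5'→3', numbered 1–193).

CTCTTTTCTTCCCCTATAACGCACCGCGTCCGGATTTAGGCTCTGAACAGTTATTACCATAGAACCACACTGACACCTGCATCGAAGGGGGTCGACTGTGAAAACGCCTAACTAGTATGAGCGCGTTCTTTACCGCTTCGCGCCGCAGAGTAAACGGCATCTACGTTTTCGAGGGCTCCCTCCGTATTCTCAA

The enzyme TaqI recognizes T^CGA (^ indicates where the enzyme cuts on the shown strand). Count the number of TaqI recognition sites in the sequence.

3

TCGA occurs starting at positions 82, 92, 169.
TaqI cuts at 3 sites.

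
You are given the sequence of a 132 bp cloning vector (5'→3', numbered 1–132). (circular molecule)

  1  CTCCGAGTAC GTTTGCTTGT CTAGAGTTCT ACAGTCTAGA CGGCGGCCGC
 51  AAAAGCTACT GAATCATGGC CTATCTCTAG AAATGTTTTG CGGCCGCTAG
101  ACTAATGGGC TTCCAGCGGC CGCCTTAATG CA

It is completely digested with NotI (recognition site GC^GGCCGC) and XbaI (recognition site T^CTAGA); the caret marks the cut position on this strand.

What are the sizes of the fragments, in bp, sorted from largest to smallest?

35, 32, 26, 15, 15, 9 bp

NotI sites (GCGGCCGC) start at positions 43, 90, 116.
NotI cuts after base 2 of each site, so after positions 44, 91, 117.
XbaI sites (TCTAGA) start at positions 20, 35, 76.
XbaI cuts after the first base of each site, so after positions 20, 35, 76.
Combined cut positions: 20, 35, 44, 76, 91, 117.
Circular molecule, 6 cuts → 6 fragments:
  21–35 → 15 bp
  36–44 → 9 bp
  45–76 → 32 bp
  77–91 → 15 bp
  92–117 → 26 bp
  118–132 then 1–20 → 15 + 20 = 35 bp
Sorted largest to smallest: 35, 32, 26, 15, 15, 9 bp.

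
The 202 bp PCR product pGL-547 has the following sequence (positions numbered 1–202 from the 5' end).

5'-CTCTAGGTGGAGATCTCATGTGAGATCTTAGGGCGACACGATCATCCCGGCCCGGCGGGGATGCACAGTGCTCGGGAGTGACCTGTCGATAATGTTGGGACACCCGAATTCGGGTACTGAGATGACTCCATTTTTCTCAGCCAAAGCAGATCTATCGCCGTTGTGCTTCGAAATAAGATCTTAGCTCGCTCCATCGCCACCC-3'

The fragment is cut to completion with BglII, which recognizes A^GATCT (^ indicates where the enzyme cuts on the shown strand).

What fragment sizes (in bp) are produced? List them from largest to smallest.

125, 28, 26, 12, 11 bp

BglII sites (AGATCT) start at positions 11, 23, 148, 176.
BglII cuts after the first base of each site, so after positions 11, 23, 148, 176.
Linear molecule, 4 cuts → 5 fragments:
  1–11 → 11 bp
  12–23 → 12 bp
  24–148 → 125 bp
  149–176 → 28 bp
  177–202 → 26 bp
Sorted largest to smallest: 125, 28, 26, 12, 11 bp.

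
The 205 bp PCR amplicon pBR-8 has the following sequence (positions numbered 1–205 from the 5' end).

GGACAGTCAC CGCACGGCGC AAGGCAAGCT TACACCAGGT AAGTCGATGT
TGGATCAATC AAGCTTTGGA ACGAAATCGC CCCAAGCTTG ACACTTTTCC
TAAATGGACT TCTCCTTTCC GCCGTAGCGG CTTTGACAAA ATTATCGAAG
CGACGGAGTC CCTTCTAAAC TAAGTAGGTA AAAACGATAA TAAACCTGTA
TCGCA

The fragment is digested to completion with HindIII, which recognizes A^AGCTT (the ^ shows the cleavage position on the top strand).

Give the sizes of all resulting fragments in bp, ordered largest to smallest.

121, 35, 26, 23 bp

HindIII sites (AAGCTT) start at positions 26, 61, 84.
HindIII cuts after the first base of each site, so after positions 26, 61, 84.
Linear molecule, 3 cuts → 4 fragments:
  1–26 → 26 bp
  27–61 → 35 bp
  62–84 → 23 bp
  85–205 → 121 bp
Sorted largest to smallest: 121, 35, 26, 23 bp.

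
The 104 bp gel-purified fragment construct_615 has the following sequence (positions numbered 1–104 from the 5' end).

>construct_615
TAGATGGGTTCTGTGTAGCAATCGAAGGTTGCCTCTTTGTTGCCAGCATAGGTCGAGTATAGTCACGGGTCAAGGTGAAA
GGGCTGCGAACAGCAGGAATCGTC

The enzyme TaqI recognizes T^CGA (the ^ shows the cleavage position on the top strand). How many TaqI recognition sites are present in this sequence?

2

TCGA occurs starting at positions 22, 53.
TaqI cuts at 2 sites.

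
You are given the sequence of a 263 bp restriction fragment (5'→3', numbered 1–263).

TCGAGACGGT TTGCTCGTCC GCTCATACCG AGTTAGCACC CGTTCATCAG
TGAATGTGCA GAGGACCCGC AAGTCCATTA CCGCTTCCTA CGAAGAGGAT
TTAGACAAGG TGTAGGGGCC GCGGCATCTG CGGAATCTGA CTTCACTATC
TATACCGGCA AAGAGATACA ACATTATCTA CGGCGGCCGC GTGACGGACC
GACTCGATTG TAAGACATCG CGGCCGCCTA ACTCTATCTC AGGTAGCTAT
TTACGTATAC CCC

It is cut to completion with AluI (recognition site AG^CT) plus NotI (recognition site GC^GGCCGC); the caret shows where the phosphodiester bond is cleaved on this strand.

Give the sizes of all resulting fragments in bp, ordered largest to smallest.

184, 37, 25, 17 bp

The AluI site (AGCT) starts at position 245.
AluI cuts after base 2 of each site, so after position 246.
NotI sites (GCGGCCGC) start at positions 183, 220.
NotI cuts after base 2 of each site, so after positions 184, 221.
Combined cut positions: 184, 221, 246.
Linear molecule, 3 cuts → 4 fragments:
  1–184 → 184 bp
  185–221 → 37 bp
  222–246 → 25 bp
  247–263 → 17 bp
Sorted largest to smallest: 184, 37, 25, 17 bp.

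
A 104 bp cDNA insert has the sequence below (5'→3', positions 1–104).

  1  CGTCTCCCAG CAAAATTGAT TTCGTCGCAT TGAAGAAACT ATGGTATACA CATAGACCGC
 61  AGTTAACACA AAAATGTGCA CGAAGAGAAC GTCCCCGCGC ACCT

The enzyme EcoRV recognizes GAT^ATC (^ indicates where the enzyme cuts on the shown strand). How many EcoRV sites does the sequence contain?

No occurrence of GATATC is present in the sequence.
EcoRV does not cut: 0 sites.

0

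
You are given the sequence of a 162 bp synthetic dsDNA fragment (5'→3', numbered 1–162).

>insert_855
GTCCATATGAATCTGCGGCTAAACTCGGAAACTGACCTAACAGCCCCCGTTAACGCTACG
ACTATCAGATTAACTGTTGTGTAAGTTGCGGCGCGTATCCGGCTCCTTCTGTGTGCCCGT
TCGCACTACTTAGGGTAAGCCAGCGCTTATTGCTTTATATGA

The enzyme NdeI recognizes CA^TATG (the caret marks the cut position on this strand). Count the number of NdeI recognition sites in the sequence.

1

CATATG occurs starting at position 4.
NdeI cuts at 1 site.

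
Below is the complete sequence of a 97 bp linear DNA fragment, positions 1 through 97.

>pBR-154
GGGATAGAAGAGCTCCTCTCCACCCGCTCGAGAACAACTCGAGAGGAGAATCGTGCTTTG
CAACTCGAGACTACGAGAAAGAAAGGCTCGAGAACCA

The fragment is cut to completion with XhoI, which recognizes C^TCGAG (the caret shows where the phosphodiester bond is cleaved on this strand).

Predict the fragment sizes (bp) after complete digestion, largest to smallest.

27, 26, 23, 11, 10 bp

XhoI sites (CTCGAG) start at positions 27, 38, 64, 87.
XhoI cuts after the first base of each site, so after positions 27, 38, 64, 87.
Linear molecule, 4 cuts → 5 fragments:
  1–27 → 27 bp
  28–38 → 11 bp
  39–64 → 26 bp
  65–87 → 23 bp
  88–97 → 10 bp
Sorted largest to smallest: 27, 26, 23, 11, 10 bp.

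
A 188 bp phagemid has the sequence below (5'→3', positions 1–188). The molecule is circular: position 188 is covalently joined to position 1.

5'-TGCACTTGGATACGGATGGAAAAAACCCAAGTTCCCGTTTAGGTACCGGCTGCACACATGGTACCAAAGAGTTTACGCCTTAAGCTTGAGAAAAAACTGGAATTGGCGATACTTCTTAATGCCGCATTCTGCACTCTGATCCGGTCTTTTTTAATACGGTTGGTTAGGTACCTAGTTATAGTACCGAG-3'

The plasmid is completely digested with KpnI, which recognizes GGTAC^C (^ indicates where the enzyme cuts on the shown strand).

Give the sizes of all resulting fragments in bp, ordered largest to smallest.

107, 63, 18 bp

KpnI sites (GGTACC) start at positions 42, 60, 167.
KpnI cuts after base 5 of each site (before the last base), so after positions 46, 64, 171.
Circular molecule, 3 cuts → 3 fragments:
  47–64 → 18 bp
  65–171 → 107 bp
  172–188 then 1–46 → 17 + 46 = 63 bp
Sorted largest to smallest: 107, 63, 18 bp.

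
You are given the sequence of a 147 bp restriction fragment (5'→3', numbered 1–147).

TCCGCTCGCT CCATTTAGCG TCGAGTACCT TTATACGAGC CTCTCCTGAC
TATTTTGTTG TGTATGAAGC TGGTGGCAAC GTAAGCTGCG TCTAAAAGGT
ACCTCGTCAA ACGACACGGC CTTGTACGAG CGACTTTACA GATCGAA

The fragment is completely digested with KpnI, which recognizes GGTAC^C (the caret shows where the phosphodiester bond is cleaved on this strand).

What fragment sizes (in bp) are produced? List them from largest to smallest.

The KpnI site (GGTACC) starts at position 98.
KpnI cuts after base 5 of each site (before the last base), so after position 102.
Linear molecule, 1 cut → 2 fragments:
  1–102 → 102 bp
  103–147 → 45 bp
Sorted largest to smallest: 102, 45 bp.

102, 45 bp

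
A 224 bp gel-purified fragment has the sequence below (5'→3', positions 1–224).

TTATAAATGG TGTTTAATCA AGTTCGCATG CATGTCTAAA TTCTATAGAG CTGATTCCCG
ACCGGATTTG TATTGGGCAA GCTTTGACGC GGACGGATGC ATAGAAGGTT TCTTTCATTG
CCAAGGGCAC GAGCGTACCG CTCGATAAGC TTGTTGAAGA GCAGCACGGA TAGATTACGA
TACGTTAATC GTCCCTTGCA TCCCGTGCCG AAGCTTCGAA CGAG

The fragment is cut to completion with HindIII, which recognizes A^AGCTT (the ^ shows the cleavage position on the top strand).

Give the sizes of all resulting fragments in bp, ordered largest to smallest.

HindIII sites (AAGCTT) start at positions 79, 147, 211.
HindIII cuts after the first base of each site, so after positions 79, 147, 211.
Linear molecule, 3 cuts → 4 fragments:
  1–79 → 79 bp
  80–147 → 68 bp
  148–211 → 64 bp
  212–224 → 13 bp
Sorted largest to smallest: 79, 68, 64, 13 bp.

79, 68, 64, 13 bp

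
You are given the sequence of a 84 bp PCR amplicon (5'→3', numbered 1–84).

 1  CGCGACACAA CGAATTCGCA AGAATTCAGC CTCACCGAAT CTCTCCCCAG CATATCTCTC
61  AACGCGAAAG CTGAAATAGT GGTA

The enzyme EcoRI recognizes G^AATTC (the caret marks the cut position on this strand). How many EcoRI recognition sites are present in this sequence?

GAATTC occurs starting at positions 12, 22.
EcoRI cuts at 2 sites.

2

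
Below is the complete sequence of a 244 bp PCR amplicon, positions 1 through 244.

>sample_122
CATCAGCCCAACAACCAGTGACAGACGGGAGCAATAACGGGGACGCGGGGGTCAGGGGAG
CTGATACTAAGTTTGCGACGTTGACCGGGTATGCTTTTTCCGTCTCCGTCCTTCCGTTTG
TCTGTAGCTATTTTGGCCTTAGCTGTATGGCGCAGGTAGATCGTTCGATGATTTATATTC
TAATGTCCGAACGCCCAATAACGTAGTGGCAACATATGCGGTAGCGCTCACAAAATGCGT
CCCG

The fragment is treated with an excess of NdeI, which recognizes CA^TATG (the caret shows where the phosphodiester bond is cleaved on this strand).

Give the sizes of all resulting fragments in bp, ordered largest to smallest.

The NdeI site (CATATG) starts at position 213.
NdeI cuts after base 2 of each site, so after position 214.
Linear molecule, 1 cut → 2 fragments:
  1–214 → 214 bp
  215–244 → 30 bp
Sorted largest to smallest: 214, 30 bp.

214, 30 bp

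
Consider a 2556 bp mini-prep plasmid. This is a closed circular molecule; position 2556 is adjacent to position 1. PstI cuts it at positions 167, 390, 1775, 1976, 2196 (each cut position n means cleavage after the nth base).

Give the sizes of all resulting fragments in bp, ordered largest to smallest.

1385, 527, 223, 220, 201 bp

Circular molecule, 5 cuts → 5 fragments:
  390 − 167 = 223 bp
  1775 − 390 = 1385 bp
  1976 − 1775 = 201 bp
  2196 − 1976 = 220 bp
  wrap: 2556 − 2196 + 167 = 527 bp
Sorted largest to smallest: 1385, 527, 223, 220, 201 bp.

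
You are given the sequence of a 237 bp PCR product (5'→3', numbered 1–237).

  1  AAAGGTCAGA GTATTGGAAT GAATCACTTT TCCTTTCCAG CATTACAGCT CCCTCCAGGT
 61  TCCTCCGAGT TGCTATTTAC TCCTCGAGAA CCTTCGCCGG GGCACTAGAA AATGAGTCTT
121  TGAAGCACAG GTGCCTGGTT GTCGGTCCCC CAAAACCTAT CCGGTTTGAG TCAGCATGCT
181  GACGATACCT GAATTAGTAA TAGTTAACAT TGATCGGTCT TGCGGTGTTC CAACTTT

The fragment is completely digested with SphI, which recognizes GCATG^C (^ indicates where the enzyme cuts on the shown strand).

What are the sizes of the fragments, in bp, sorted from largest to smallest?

The SphI site (GCATGC) starts at position 174.
SphI cuts after base 5 of each site (before the last base), so after position 178.
Linear molecule, 1 cut → 2 fragments:
  1–178 → 178 bp
  179–237 → 59 bp
Sorted largest to smallest: 178, 59 bp.

178, 59 bp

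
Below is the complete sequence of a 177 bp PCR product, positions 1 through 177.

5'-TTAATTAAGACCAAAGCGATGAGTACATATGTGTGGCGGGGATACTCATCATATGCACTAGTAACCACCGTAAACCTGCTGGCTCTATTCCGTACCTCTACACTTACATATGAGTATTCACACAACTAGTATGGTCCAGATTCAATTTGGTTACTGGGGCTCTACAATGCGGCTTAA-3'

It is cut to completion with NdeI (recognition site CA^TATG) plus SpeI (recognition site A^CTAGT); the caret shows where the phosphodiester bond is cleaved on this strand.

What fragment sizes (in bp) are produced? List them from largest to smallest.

52, 51, 27, 24, 17, 6 bp

NdeI sites (CATATG) start at positions 26, 50, 107.
NdeI cuts after base 2 of each site, so after positions 27, 51, 108.
SpeI sites (ACTAGT) start at positions 57, 125.
SpeI cuts after the first base of each site, so after positions 57, 125.
Combined cut positions: 27, 51, 57, 108, 125.
Linear molecule, 5 cuts → 6 fragments:
  1–27 → 27 bp
  28–51 → 24 bp
  52–57 → 6 bp
  58–108 → 51 bp
  109–125 → 17 bp
  126–177 → 52 bp
Sorted largest to smallest: 52, 51, 27, 24, 17, 6 bp.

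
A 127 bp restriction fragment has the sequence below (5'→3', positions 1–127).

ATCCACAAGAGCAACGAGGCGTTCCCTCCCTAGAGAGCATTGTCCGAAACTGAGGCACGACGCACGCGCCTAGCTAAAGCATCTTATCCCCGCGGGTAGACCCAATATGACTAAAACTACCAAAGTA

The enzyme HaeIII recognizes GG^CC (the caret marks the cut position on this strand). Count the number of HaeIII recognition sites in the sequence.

No occurrence of GGCC is present in the sequence.
HaeIII does not cut: 0 sites.

0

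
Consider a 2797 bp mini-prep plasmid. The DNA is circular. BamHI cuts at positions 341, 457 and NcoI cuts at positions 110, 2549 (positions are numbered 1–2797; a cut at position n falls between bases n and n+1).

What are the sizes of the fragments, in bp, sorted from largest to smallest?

Combined cut positions (sorted): 110, 341, 457, 2549.
Circular molecule, 4 cuts → 4 fragments:
  341 − 110 = 231 bp
  457 − 341 = 116 bp
  2549 − 457 = 2092 bp
  wrap: 2797 − 2549 + 110 = 358 bp
Sorted largest to smallest: 2092, 358, 231, 116 bp.

2092, 358, 231, 116 bp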